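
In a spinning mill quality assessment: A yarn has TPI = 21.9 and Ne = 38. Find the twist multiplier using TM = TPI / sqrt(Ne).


Formula: TM = TPI / sqrt(Ne)
Step 1: sqrt(Ne) = sqrt(38) = 6.1644
Step 2: TM = 21.9 / 6.1644 = 3.55

3.55 TM


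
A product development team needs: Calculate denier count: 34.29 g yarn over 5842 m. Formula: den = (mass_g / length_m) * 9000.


Formula: den = (mass_g / length_m) * 9000
Substituting: den = (34.29 / 5842) * 9000
Intermediate: 34.29 / 5842 = 0.00586957 g/m
den = 0.00586957 * 9000 = 52.8 denier

52.8 denier


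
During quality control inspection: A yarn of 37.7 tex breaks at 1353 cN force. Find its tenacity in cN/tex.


Formula: Tenacity = Breaking force / Linear density
Tenacity = 1353 cN / 37.7 tex
Tenacity = 35.89 cN/tex

35.89 cN/tex


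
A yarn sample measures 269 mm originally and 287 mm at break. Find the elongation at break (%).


Formula: Elongation (%) = ((L_break - L0) / L0) * 100
Step 1: Extension = 287 - 269 = 18 mm
Step 2: Elongation = (18 / 269) * 100
Step 3: Elongation = 0.066914 * 100 = 6.6914% ≈ 6.7%

6.7%


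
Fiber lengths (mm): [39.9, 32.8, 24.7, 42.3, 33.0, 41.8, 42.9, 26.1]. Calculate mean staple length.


Formula: Mean = sum of lengths / count
Sum = 39.9 + 32.8 + 24.7 + 42.3 + 33.0 + 41.8 + 42.9 + 26.1
Sum = 283.5 mm
Mean = 283.5 / 8 = 35.44 mm

35.44 mm


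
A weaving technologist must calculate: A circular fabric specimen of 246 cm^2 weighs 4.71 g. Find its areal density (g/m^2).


Formula: GSM = mass_g / area_m2
Step 1: Convert area: 246 cm^2 = 246 / 10000 = 0.0246 m^2
Step 2: GSM = 4.71 g / 0.0246 m^2 = 191.5 g/m^2

191.5 g/m^2


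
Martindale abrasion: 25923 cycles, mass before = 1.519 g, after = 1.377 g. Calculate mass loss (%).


Formula: Mass loss% = ((m_before - m_after) / m_before) * 100
Step 1: Mass loss = 1.519 - 1.377 = 0.142 g
Step 2: Ratio = 0.142 / 1.519 = 0.0934826
Step 3: Mass loss% = 0.0934826 * 100 = 9.34826% ≈ 9.35%

9.35%


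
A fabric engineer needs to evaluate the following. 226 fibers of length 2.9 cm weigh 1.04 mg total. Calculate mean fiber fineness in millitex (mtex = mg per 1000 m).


Formula: fineness (mtex) = mass (mg) / total length (km) = (mass_mg / total_length_m) * 1000
Step 1: Convert fiber length: 2.9 cm = 0.029 m
Step 2: Total fiber length = 226 * 0.029 = 6.554 m
Step 3: Linear density = 1.04 mg / 6.554 m = 0.1587 mg/m
Step 4: fineness = 0.1587 * 1000 = 158.7 mtex

158.7 mtex


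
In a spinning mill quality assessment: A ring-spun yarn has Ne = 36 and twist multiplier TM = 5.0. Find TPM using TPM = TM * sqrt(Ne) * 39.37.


Formula: TPM = TM * sqrt(Ne) * 39.37
Step 1: sqrt(Ne) = sqrt(36) = 6
Step 2: TM * sqrt(Ne) = 5.0 * 6 = 30
Step 3: TPM = 30 * 39.37 = 1181 twists/m

1181 twists/m


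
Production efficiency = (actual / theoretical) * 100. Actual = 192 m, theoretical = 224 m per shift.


Formula: Efficiency% = (Actual output / Theoretical output) * 100
Efficiency% = (192 / 224) * 100
Efficiency% = 0.857143 * 100 = 85.7143% ≈ 85.7%

85.7%


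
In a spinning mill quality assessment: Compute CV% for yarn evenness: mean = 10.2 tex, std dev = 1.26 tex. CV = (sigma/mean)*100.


Formula: CV% = (standard deviation / mean) * 100
Step 1: Ratio = 1.26 / 10.2 = 0.123529
Step 2: CV% = 0.123529 * 100 = 12.3529% ≈ 12.4%

12.4%


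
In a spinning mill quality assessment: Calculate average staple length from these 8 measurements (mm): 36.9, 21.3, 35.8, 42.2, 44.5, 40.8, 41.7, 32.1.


Formula: Mean = sum of lengths / count
Sum = 36.9 + 21.3 + 35.8 + 42.2 + 44.5 + 40.8 + 41.7 + 32.1
Sum = 295.3 mm
Mean = 295.3 / 8 = 36.91 mm

36.91 mm


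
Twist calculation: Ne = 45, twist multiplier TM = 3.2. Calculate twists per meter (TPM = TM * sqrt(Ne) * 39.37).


Formula: TPM = TM * sqrt(Ne) * 39.37
Step 1: sqrt(Ne) = sqrt(45) = 6.7082
Step 2: TM * sqrt(Ne) = 3.2 * 6.7082 = 21.4662
Step 3: TPM = 21.4662 * 39.37 = 845 twists/m

845 twists/m


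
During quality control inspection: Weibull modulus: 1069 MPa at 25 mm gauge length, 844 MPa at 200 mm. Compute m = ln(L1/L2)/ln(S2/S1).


Formula: m = ln(L1/L2) / ln(S2/S1)
Step 1: ln(L1/L2) = ln(25/200) = -2.07944
Step 2: S2/S1 = 844/1069 = 0.78952
Step 3: ln(S2/S1) = ln(0.78952) = -0.23633
Step 4: m = -2.07944 / -0.23633 = 8.80

8.80 (Weibull m)


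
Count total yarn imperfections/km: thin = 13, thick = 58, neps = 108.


Formula: Total = thin places + thick places + neps
Total = 13 + 58 + 108
Total = 179 imperfections/km

179 imperfections/km


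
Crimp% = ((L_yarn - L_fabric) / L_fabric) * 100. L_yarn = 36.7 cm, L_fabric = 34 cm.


Formula: Crimp% = ((L_yarn - L_fabric) / L_fabric) * 100
Step 1: Extension = 36.7 - 34 = 2.7 cm
Step 2: Crimp% = (2.7 / 34) * 100
Step 3: Crimp% = 0.079412 * 100 = 7.9412% ≈ 7.9%

7.9%


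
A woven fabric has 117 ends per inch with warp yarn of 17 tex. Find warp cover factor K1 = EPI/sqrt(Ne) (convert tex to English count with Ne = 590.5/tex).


Formula: K1 = EPI / sqrt(Ne), with Ne = 590.5 / tex_warp
Step 1: Ne = 590.5 / 17 = 34.735
Step 2: sqrt(Ne) = sqrt(34.735) = 5.8936
Step 3: K1 = 117 / 5.8936 = 19.9

19.9


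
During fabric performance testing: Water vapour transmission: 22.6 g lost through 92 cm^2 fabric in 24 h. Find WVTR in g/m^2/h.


Formula: WVTR = mass_loss / (area * time)
Step 1: Convert area: 92 cm^2 = 0.0092 m^2
Step 2: WVTR = 22.6 g / (0.0092 m^2 * 24 h)
Step 3: WVTR = 22.6 / 0.2208 = 102.4 g/m^2/h

102.4 g/m^2/h


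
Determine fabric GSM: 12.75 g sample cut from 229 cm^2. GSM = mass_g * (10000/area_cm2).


Formula: GSM = mass_g / area_m2
Step 1: Convert area: 229 cm^2 = 229 / 10000 = 0.0229 m^2
Step 2: GSM = 12.75 g / 0.0229 m^2 = 556.8 g/m^2

556.8 g/m^2


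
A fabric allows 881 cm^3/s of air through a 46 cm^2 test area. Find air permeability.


Formula: Air Permeability = Airflow / Test Area
AP = 881 cm^3/s / 46 cm^2
AP = 19.2 cm^3/s/cm^2

19.2 cm^3/s/cm^2


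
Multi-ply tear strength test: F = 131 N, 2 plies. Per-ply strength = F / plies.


Formula: Per-ply strength = Total force / Number of plies
Per-ply = 131 N / 2
Per-ply = 65.5 N

65.5 N


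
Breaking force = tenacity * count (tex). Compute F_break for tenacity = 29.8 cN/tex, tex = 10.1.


Formula: Breaking force = Tenacity * Linear density
F = 29.8 cN/tex * 10.1 tex
F = 300.98 cN

300.98 cN


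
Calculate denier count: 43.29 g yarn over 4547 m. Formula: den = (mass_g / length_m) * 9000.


Formula: den = (mass_g / length_m) * 9000
Substituting: den = (43.29 / 4547) * 9000
Intermediate: 43.29 / 4547 = 0.00952056 g/m
den = 0.00952056 * 9000 = 85.7 denier

85.7 denier


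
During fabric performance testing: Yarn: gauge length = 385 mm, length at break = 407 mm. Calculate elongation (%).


Formula: Elongation (%) = ((L_break - L0) / L0) * 100
Step 1: Extension = 407 - 385 = 22 mm
Step 2: Elongation = (22 / 385) * 100
Step 3: Elongation = 0.057143 * 100 = 5.7143% ≈ 5.7%

5.7%


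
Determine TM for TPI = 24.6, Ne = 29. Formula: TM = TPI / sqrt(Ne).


Formula: TM = TPI / sqrt(Ne)
Step 1: sqrt(Ne) = sqrt(29) = 5.3852
Step 2: TM = 24.6 / 5.3852 = 4.57

4.57 TM


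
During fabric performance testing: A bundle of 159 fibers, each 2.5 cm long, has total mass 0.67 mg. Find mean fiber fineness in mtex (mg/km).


Formula: fineness (mtex) = mass (mg) / total length (km) = (mass_mg / total_length_m) * 1000
Step 1: Convert fiber length: 2.5 cm = 0.025 m
Step 2: Total fiber length = 159 * 0.025 = 3.975 m
Step 3: Linear density = 0.67 mg / 3.975 m = 0.1686 mg/m
Step 4: fineness = 0.1686 * 1000 = 168.6 mtex

168.6 mtex


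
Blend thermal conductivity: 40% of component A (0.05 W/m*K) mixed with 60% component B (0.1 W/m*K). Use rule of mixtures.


Formula: Blend property = (fraction_A * property_A) + (fraction_B * property_B)
Step 1: Contribution A = 40/100 * 0.05 W/m*K = 0.02 W/m*K
Step 2: Contribution B = 60/100 * 0.1 W/m*K = 0.06 W/m*K
Step 3: Blend thermal conductivity = 0.02 + 0.06 = 0.08 W/m*K

0.08 W/m*K


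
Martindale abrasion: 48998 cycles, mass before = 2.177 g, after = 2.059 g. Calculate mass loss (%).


Formula: Mass loss% = ((m_before - m_after) / m_before) * 100
Step 1: Mass loss = 2.177 - 2.059 = 0.118 g
Step 2: Ratio = 0.118 / 2.177 = 0.054203
Step 3: Mass loss% = 0.054203 * 100 = 5.4203% ≈ 5.42%

5.42%


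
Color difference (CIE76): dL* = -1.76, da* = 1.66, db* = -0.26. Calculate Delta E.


Formula: Delta E = sqrt(dL*^2 + da*^2 + db*^2)
Step 1: dL*^2 = (-1.76)^2 = 3.0976
Step 2: da*^2 = 1.66^2 = 2.7556
Step 3: db*^2 = (-0.26)^2 = 0.0676
Step 4: Sum = 3.0976 + 2.7556 + 0.0676 = 5.9208
Step 5: Delta E = sqrt(5.9208) = 2.43

2.43 Delta E


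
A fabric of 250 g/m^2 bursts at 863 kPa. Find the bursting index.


Formula: Bursting Index = Bursting Strength / Fabric GSM
BI = 863 kPa / 250 g/m^2
BI = 3.452 kPa/(g/m^2)

3.452 kPa/(g/m^2)


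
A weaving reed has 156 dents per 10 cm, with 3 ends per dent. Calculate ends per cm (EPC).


Formula: EPC = (dents per 10 cm * ends per dent) / 10
Step 1: Total ends per 10 cm = 156 * 3 = 468
Step 2: EPC = 468 / 10 = 46.8 ends/cm

46.8 ends/cm


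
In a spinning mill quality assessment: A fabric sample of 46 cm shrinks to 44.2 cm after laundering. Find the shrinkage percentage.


Formula: Shrinkage% = ((L_before - L_after) / L_before) * 100
Step 1: Shrinkage = 46 - 44.2 = 1.8 cm
Step 2: Shrinkage% = (1.8 / 46) * 100
Step 3: Shrinkage% = 0.03913 * 100 = 3.913% ≈ 3.9%

3.9%


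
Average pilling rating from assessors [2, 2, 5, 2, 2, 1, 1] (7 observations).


Formula: Mean = sum / count
Sum = 2 + 2 + 5 + 2 + 2 + 1 + 1 = 15
Mean = 15 / 7 = 2.1

2.1


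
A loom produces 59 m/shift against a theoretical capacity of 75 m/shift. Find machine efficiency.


Formula: Efficiency% = (Actual output / Theoretical output) * 100
Efficiency% = (59 / 75) * 100
Efficiency% = 0.786667 * 100 = 78.6667% ≈ 78.7%

78.7%


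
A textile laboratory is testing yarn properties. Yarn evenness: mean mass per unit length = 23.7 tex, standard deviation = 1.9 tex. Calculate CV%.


Formula: CV% = (standard deviation / mean) * 100
Step 1: Ratio = 1.9 / 23.7 = 0.080169
Step 2: CV% = 0.080169 * 100 = 8.0169% ≈ 8.0%

8.0%


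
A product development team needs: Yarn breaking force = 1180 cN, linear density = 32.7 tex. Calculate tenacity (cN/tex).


Formula: Tenacity = Breaking force / Linear density
Tenacity = 1180 cN / 32.7 tex
Tenacity = 36.09 cN/tex

36.09 cN/tex


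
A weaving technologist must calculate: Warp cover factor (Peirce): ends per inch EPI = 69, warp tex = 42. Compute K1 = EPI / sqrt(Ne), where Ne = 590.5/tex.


Formula: K1 = EPI / sqrt(Ne), with Ne = 590.5 / tex_warp
Step 1: Ne = 590.5 / 42 = 14.06
Step 2: sqrt(Ne) = sqrt(14.06) = 3.7497
Step 3: K1 = 69 / 3.7497 = 18.4

18.4


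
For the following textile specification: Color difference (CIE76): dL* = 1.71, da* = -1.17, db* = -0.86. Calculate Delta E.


Formula: Delta E = sqrt(dL*^2 + da*^2 + db*^2)
Step 1: dL*^2 = 1.71^2 = 2.9241
Step 2: da*^2 = (-1.17)^2 = 1.3689
Step 3: db*^2 = (-0.86)^2 = 0.7396
Step 4: Sum = 2.9241 + 1.3689 + 0.7396 = 5.0326
Step 5: Delta E = sqrt(5.0326) = 2.24

2.24 Delta E


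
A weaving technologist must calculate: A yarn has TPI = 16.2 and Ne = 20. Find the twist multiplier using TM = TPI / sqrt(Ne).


Formula: TM = TPI / sqrt(Ne)
Step 1: sqrt(Ne) = sqrt(20) = 4.4721
Step 2: TM = 16.2 / 4.4721 = 3.62

3.62 TM


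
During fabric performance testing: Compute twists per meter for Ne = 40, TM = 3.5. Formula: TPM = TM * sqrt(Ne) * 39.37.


Formula: TPM = TM * sqrt(Ne) * 39.37
Step 1: sqrt(Ne) = sqrt(40) = 6.3246
Step 2: TM * sqrt(Ne) = 3.5 * 6.3246 = 22.1361
Step 3: TPM = 22.1361 * 39.37 = 871 twists/m

871 twists/m


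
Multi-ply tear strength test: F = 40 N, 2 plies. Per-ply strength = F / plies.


Formula: Per-ply strength = Total force / Number of plies
Per-ply = 40 N / 2
Per-ply = 20 N

20 N


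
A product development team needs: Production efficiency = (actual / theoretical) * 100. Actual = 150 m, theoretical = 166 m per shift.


Formula: Efficiency% = (Actual output / Theoretical output) * 100
Efficiency% = (150 / 166) * 100
Efficiency% = 0.903614 * 100 = 90.3614% ≈ 90.4%

90.4%


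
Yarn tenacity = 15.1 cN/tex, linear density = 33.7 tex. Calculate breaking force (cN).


Formula: Breaking force = Tenacity * Linear density
F = 15.1 cN/tex * 33.7 tex
F = 508.87 cN

508.87 cN


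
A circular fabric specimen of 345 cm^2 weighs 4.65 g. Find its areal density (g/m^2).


Formula: GSM = mass_g / area_m2
Step 1: Convert area: 345 cm^2 = 345 / 10000 = 0.0345 m^2
Step 2: GSM = 4.65 g / 0.0345 m^2 = 134.8 g/m^2

134.8 g/m^2


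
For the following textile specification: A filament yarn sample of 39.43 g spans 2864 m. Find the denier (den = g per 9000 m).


Formula: den = (mass_g / length_m) * 9000
Substituting: den = (39.43 / 2864) * 9000
Intermediate: 39.43 / 2864 = 0.01376746 g/m
den = 0.01376746 * 9000 = 123.9 denier

123.9 denier


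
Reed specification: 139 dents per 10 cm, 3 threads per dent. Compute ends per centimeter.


Formula: EPC = (dents per 10 cm * ends per dent) / 10
Step 1: Total ends per 10 cm = 139 * 3 = 417
Step 2: EPC = 417 / 10 = 41.7 ends/cm

41.7 ends/cm


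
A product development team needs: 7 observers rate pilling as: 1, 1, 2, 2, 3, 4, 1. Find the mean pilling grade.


Formula: Mean = sum / count
Sum = 1 + 1 + 2 + 2 + 3 + 4 + 1 = 14
Mean = 14 / 7 = 2.0

2.0


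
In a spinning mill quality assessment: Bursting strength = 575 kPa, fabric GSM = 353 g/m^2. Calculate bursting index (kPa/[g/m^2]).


Formula: Bursting Index = Bursting Strength / Fabric GSM
BI = 575 kPa / 353 g/m^2
BI = 1.629 kPa/(g/m^2)

1.629 kPa/(g/m^2)


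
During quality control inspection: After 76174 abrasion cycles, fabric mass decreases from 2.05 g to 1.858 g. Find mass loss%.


Formula: Mass loss% = ((m_before - m_after) / m_before) * 100
Step 1: Mass loss = 2.05 - 1.858 = 0.192 g
Step 2: Ratio = 0.192 / 2.05 = 0.0936585
Step 3: Mass loss% = 0.0936585 * 100 = 9.36585% ≈ 9.37%

9.37%


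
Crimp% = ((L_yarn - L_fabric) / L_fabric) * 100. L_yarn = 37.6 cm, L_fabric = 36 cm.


Formula: Crimp% = ((L_yarn - L_fabric) / L_fabric) * 100
Step 1: Extension = 37.6 - 36 = 1.6 cm
Step 2: Crimp% = (1.6 / 36) * 100
Step 3: Crimp% = 0.044444 * 100 = 4.4444% ≈ 4.4%

4.4%


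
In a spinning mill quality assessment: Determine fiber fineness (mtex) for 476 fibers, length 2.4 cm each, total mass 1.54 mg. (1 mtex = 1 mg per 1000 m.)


Formula: fineness (mtex) = mass (mg) / total length (km) = (mass_mg / total_length_m) * 1000
Step 1: Convert fiber length: 2.4 cm = 0.024 m
Step 2: Total fiber length = 476 * 0.024 = 11.424 m
Step 3: Linear density = 1.54 mg / 11.424 m = 0.1348 mg/m
Step 4: fineness = 0.1348 * 1000 = 134.8 mtex

134.8 mtex


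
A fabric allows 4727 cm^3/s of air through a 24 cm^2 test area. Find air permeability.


Formula: Air Permeability = Airflow / Test Area
AP = 4727 cm^3/s / 24 cm^2
AP = 197.0 cm^3/s/cm^2

197.0 cm^3/s/cm^2


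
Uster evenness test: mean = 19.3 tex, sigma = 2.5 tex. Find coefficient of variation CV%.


Formula: CV% = (standard deviation / mean) * 100
Step 1: Ratio = 2.5 / 19.3 = 0.129534
Step 2: CV% = 0.129534 * 100 = 12.9534% ≈ 13.0%

13.0%


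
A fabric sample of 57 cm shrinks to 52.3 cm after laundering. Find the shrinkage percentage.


Formula: Shrinkage% = ((L_before - L_after) / L_before) * 100
Step 1: Shrinkage = 57 - 52.3 = 4.7 cm
Step 2: Shrinkage% = (4.7 / 57) * 100
Step 3: Shrinkage% = 0.082456 * 100 = 8.2456% ≈ 8.2%

8.2%


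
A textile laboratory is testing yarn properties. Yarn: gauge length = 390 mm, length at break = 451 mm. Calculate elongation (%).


Formula: Elongation (%) = ((L_break - L0) / L0) * 100
Step 1: Extension = 451 - 390 = 61 mm
Step 2: Elongation = (61 / 390) * 100
Step 3: Elongation = 0.15641 * 100 = 15.641% ≈ 15.6%

15.6%


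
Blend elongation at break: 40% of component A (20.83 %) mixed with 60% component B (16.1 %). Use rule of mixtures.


Formula: Blend property = (fraction_A * property_A) + (fraction_B * property_B)
Step 1: Contribution A = 40/100 * 20.83 % = 8.332 %
Step 2: Contribution B = 60/100 * 16.1 % = 9.66 %
Step 3: Blend elongation at break = 8.332 + 9.66 = 17.992 %

17.992 %


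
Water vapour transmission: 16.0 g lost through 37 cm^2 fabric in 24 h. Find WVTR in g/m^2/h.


Formula: WVTR = mass_loss / (area * time)
Step 1: Convert area: 37 cm^2 = 0.0037 m^2
Step 2: WVTR = 16.0 g / (0.0037 m^2 * 24 h)
Step 3: WVTR = 16.0 / 0.0888 = 180.2 g/m^2/h

180.2 g/m^2/h


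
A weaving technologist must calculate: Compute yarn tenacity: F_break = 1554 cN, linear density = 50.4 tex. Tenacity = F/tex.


Formula: Tenacity = Breaking force / Linear density
Tenacity = 1554 cN / 50.4 tex
Tenacity = 30.83 cN/tex

30.83 cN/tex


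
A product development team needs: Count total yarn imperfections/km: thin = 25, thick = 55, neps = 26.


Formula: Total = thin places + thick places + neps
Total = 25 + 55 + 26
Total = 106 imperfections/km

106 imperfections/km


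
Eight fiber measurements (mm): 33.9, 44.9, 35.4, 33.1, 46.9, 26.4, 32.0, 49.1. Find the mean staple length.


Formula: Mean = sum of lengths / count
Sum = 33.9 + 44.9 + 35.4 + 33.1 + 46.9 + 26.4 + 32.0 + 49.1
Sum = 301.7 mm
Mean = 301.7 / 8 = 37.71 mm

37.71 mm


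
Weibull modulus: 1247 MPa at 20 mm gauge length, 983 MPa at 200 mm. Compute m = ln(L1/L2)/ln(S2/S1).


Formula: m = ln(L1/L2) / ln(S2/S1)
Step 1: ln(L1/L2) = ln(20/200) = -2.30259
Step 2: S2/S1 = 983/1247 = 0.78829
Step 3: ln(S2/S1) = ln(0.78829) = -0.23789
Step 4: m = -2.30259 / -0.23789 = 9.68

9.68 (Weibull m)


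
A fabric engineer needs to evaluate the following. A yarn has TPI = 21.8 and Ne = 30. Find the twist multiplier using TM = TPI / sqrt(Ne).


Formula: TM = TPI / sqrt(Ne)
Step 1: sqrt(Ne) = sqrt(30) = 5.4772
Step 2: TM = 21.8 / 5.4772 = 3.98

3.98 TM


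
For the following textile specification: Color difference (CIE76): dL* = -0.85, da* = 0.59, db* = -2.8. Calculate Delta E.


Formula: Delta E = sqrt(dL*^2 + da*^2 + db*^2)
Step 1: dL*^2 = (-0.85)^2 = 0.7225
Step 2: da*^2 = 0.59^2 = 0.3481
Step 3: db*^2 = (-2.8)^2 = 7.84
Step 4: Sum = 0.7225 + 0.3481 + 7.84 = 8.9106
Step 5: Delta E = sqrt(8.9106) = 2.99

2.99 Delta E


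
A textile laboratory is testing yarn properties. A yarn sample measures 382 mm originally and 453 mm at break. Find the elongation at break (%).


Formula: Elongation (%) = ((L_break - L0) / L0) * 100
Step 1: Extension = 453 - 382 = 71 mm
Step 2: Elongation = (71 / 382) * 100
Step 3: Elongation = 0.185864 * 100 = 18.5864% ≈ 18.6%

18.6%


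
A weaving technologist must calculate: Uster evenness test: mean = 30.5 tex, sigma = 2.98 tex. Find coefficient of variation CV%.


Formula: CV% = (standard deviation / mean) * 100
Step 1: Ratio = 2.98 / 30.5 = 0.097705
Step 2: CV% = 0.097705 * 100 = 9.7705% ≈ 9.8%

9.8%


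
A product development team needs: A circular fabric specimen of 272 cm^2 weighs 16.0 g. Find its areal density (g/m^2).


Formula: GSM = mass_g / area_m2
Step 1: Convert area: 272 cm^2 = 272 / 10000 = 0.0272 m^2
Step 2: GSM = 16.0 g / 0.0272 m^2 = 588.2 g/m^2

588.2 g/m^2


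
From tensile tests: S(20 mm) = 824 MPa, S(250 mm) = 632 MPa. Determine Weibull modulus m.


Formula: m = ln(L1/L2) / ln(S2/S1)
Step 1: ln(L1/L2) = ln(20/250) = -2.52573
Step 2: S2/S1 = 632/824 = 0.76699
Step 3: ln(S2/S1) = ln(0.76699) = -0.26528
Step 4: m = -2.52573 / -0.26528 = 9.52

9.52 (Weibull m)


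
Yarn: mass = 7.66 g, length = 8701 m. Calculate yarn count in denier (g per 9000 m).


Formula: den = (mass_g / length_m) * 9000
Substituting: den = (7.66 / 8701) * 9000
Intermediate: 7.66 / 8701 = 0.00088036 g/m
den = 0.00088036 * 9000 = 7.9 denier

7.9 denier


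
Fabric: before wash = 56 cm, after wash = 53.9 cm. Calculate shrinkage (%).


Formula: Shrinkage% = ((L_before - L_after) / L_before) * 100
Step 1: Shrinkage = 56 - 53.9 = 2.1 cm
Step 2: Shrinkage% = (2.1 / 56) * 100
Step 3: Shrinkage% = 0.0375 * 100 = 3.75% ≈ 3.8%

3.8%


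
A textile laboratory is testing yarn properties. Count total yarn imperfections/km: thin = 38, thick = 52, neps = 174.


Formula: Total = thin places + thick places + neps
Total = 38 + 52 + 174
Total = 264 imperfections/km

264 imperfections/km


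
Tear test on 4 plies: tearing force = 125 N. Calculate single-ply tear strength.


Formula: Per-ply strength = Total force / Number of plies
Per-ply = 125 N / 4
Per-ply = 31.25 N

31.25 N


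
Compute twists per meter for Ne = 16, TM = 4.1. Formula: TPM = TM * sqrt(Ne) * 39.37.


Formula: TPM = TM * sqrt(Ne) * 39.37
Step 1: sqrt(Ne) = sqrt(16) = 4
Step 2: TM * sqrt(Ne) = 4.1 * 4 = 16.4
Step 3: TPM = 16.4 * 39.37 = 646 twists/m

646 twists/m


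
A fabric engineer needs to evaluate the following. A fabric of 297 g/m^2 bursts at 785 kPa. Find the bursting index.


Formula: Bursting Index = Bursting Strength / Fabric GSM
BI = 785 kPa / 297 g/m^2
BI = 2.643 kPa/(g/m^2)

2.643 kPa/(g/m^2)


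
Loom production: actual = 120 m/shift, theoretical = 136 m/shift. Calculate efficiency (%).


Formula: Efficiency% = (Actual output / Theoretical output) * 100
Efficiency% = (120 / 136) * 100
Efficiency% = 0.882353 * 100 = 88.2353% ≈ 88.2%

88.2%


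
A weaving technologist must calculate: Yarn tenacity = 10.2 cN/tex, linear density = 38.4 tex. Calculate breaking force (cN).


Formula: Breaking force = Tenacity * Linear density
F = 10.2 cN/tex * 38.4 tex
F = 391.68 cN

391.68 cN


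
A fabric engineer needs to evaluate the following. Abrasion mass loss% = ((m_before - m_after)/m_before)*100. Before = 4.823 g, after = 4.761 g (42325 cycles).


Formula: Mass loss% = ((m_before - m_after) / m_before) * 100
Step 1: Mass loss = 4.823 - 4.761 = 0.062 g
Step 2: Ratio = 0.062 / 4.823 = 0.0128551
Step 3: Mass loss% = 0.0128551 * 100 = 1.28551% ≈ 1.29%

1.29%


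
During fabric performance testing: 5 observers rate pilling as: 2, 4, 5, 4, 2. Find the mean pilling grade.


Formula: Mean = sum / count
Sum = 2 + 4 + 5 + 4 + 2 = 17
Mean = 17 / 5 = 3.4

3.4


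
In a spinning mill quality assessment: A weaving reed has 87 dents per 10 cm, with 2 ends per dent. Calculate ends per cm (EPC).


Formula: EPC = (dents per 10 cm * ends per dent) / 10
Step 1: Total ends per 10 cm = 87 * 2 = 174
Step 2: EPC = 174 / 10 = 17.4 ends/cm

17.4 ends/cm


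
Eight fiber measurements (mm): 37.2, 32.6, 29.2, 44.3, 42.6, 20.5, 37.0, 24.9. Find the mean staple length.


Formula: Mean = sum of lengths / count
Sum = 37.2 + 32.6 + 29.2 + 44.3 + 42.6 + 20.5 + 37.0 + 24.9
Sum = 268.3 mm
Mean = 268.3 / 8 = 33.54 mm

33.54 mm


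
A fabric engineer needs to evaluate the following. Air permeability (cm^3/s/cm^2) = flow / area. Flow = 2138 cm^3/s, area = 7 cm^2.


Formula: Air Permeability = Airflow / Test Area
AP = 2138 cm^3/s / 7 cm^2
AP = 305.4 cm^3/s/cm^2

305.4 cm^3/s/cm^2


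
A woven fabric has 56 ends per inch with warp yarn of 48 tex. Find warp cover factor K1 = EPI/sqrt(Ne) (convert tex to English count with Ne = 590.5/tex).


Formula: K1 = EPI / sqrt(Ne), with Ne = 590.5 / tex_warp
Step 1: Ne = 590.5 / 48 = 12.302
Step 2: sqrt(Ne) = sqrt(12.302) = 3.5074
Step 3: K1 = 56 / 3.5074 = 16.0

16.0


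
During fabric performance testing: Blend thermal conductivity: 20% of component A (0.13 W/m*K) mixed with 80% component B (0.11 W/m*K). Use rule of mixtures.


Formula: Blend property = (fraction_A * property_A) + (fraction_B * property_B)
Step 1: Contribution A = 20/100 * 0.13 W/m*K = 0.026 W/m*K
Step 2: Contribution B = 80/100 * 0.11 W/m*K = 0.088 W/m*K
Step 3: Blend thermal conductivity = 0.026 + 0.088 = 0.114 W/m*K

0.114 W/m*K


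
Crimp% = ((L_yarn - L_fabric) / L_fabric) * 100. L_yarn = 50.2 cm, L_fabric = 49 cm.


Formula: Crimp% = ((L_yarn - L_fabric) / L_fabric) * 100
Step 1: Extension = 50.2 - 49 = 1.2 cm
Step 2: Crimp% = (1.2 / 49) * 100
Step 3: Crimp% = 0.02449 * 100 = 2.449% ≈ 2.4%

2.4%


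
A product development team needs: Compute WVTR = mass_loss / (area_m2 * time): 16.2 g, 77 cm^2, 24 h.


Formula: WVTR = mass_loss / (area * time)
Step 1: Convert area: 77 cm^2 = 0.0077 m^2
Step 2: WVTR = 16.2 g / (0.0077 m^2 * 24 h)
Step 3: WVTR = 16.2 / 0.1848 = 87.7 g/m^2/h

87.7 g/m^2/h


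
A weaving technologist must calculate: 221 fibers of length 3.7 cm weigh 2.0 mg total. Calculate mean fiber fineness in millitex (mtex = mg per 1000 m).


Formula: fineness (mtex) = mass (mg) / total length (km) = (mass_mg / total_length_m) * 1000
Step 1: Convert fiber length: 3.7 cm = 0.037 m
Step 2: Total fiber length = 221 * 0.037 = 8.177 m
Step 3: Linear density = 2.0 mg / 8.177 m = 0.2446 mg/m
Step 4: fineness = 0.2446 * 1000 = 244.6 mtex

244.6 mtex


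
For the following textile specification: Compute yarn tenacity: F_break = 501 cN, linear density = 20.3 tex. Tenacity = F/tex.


Formula: Tenacity = Breaking force / Linear density
Tenacity = 501 cN / 20.3 tex
Tenacity = 24.68 cN/tex

24.68 cN/tex


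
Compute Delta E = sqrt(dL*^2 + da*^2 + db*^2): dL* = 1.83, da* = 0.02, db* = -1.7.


Formula: Delta E = sqrt(dL*^2 + da*^2 + db*^2)
Step 1: dL*^2 = 1.83^2 = 3.3489
Step 2: da*^2 = 0.02^2 = 0.0004
Step 3: db*^2 = (-1.7)^2 = 2.89
Step 4: Sum = 3.3489 + 0.0004 + 2.89 = 6.2393
Step 5: Delta E = sqrt(6.2393) = 2.5

2.5 Delta E


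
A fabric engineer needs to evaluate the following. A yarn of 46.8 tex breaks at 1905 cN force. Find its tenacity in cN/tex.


Formula: Tenacity = Breaking force / Linear density
Tenacity = 1905 cN / 46.8 tex
Tenacity = 40.71 cN/tex

40.71 cN/tex


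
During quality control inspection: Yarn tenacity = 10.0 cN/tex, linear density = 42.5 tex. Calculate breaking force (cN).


Formula: Breaking force = Tenacity * Linear density
F = 10.0 cN/tex * 42.5 tex
F = 425.00 cN

425.00 cN


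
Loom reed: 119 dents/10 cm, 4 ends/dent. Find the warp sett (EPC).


Formula: EPC = (dents per 10 cm * ends per dent) / 10
Step 1: Total ends per 10 cm = 119 * 4 = 476
Step 2: EPC = 476 / 10 = 47.6 ends/cm

47.6 ends/cm


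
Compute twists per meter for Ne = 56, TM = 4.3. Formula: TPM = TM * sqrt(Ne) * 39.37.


Formula: TPM = TM * sqrt(Ne) * 39.37
Step 1: sqrt(Ne) = sqrt(56) = 7.4833
Step 2: TM * sqrt(Ne) = 4.3 * 7.4833 = 32.1782
Step 3: TPM = 32.1782 * 39.37 = 1267 twists/m

1267 twists/m


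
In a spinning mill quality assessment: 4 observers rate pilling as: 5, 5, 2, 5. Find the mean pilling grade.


Formula: Mean = sum / count
Sum = 5 + 5 + 2 + 5 = 17
Mean = 17 / 4 = 4.3

4.3


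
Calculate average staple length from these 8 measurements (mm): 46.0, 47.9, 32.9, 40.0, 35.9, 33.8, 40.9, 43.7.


Formula: Mean = sum of lengths / count
Sum = 46.0 + 47.9 + 32.9 + 40.0 + 35.9 + 33.8 + 40.9 + 43.7
Sum = 321.1 mm
Mean = 321.1 / 8 = 40.14 mm

40.14 mm


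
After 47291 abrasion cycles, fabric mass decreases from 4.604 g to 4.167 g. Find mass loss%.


Formula: Mass loss% = ((m_before - m_after) / m_before) * 100
Step 1: Mass loss = 4.604 - 4.167 = 0.437 g
Step 2: Ratio = 0.437 / 4.604 = 0.0949175
Step 3: Mass loss% = 0.0949175 * 100 = 9.49175% ≈ 9.49%

9.49%


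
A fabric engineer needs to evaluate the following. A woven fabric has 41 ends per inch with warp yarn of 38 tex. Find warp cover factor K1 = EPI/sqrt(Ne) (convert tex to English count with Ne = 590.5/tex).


Formula: K1 = EPI / sqrt(Ne), with Ne = 590.5 / tex_warp
Step 1: Ne = 590.5 / 38 = 15.539
Step 2: sqrt(Ne) = sqrt(15.539) = 3.942
Step 3: K1 = 41 / 3.942 = 10.4

10.4


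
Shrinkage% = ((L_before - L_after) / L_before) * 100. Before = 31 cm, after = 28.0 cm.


Formula: Shrinkage% = ((L_before - L_after) / L_before) * 100
Step 1: Shrinkage = 31 - 28.0 = 3.0 cm
Step 2: Shrinkage% = (3.0 / 31) * 100
Step 3: Shrinkage% = 0.096774 * 100 = 9.6774% ≈ 9.7%

9.7%


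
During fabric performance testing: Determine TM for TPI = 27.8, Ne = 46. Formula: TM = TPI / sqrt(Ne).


Formula: TM = TPI / sqrt(Ne)
Step 1: sqrt(Ne) = sqrt(46) = 6.7823
Step 2: TM = 27.8 / 6.7823 = 4.10

4.10 TM


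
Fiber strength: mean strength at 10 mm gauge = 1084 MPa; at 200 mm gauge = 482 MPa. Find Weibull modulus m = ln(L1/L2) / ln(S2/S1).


Formula: m = ln(L1/L2) / ln(S2/S1)
Step 1: ln(L1/L2) = ln(10/200) = -2.99573
Step 2: S2/S1 = 482/1084 = 0.44465
Step 3: ln(S2/S1) = ln(0.44465) = -0.81047
Step 4: m = -2.99573 / -0.81047 = 3.70

3.70 (Weibull m)


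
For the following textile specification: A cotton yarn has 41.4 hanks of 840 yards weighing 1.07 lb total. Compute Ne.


Formula: Ne = hanks / mass_lb
Substituting: Ne = 41.4 / 1.07
Ne = 38.7

38.7 Ne


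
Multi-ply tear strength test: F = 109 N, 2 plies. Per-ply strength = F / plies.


Formula: Per-ply strength = Total force / Number of plies
Per-ply = 109 N / 2
Per-ply = 54.5 N

54.5 N


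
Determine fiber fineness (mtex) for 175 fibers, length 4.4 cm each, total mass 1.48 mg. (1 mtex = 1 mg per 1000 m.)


Formula: fineness (mtex) = mass (mg) / total length (km) = (mass_mg / total_length_m) * 1000
Step 1: Convert fiber length: 4.4 cm = 0.044 m
Step 2: Total fiber length = 175 * 0.044 = 7.7 m
Step 3: Linear density = 1.48 mg / 7.7 m = 0.1922 mg/m
Step 4: fineness = 0.1922 * 1000 = 192.2 mtex

192.2 mtex


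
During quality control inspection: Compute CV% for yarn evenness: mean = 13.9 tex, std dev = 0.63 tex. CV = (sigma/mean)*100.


Formula: CV% = (standard deviation / mean) * 100
Step 1: Ratio = 0.63 / 13.9 = 0.045324
Step 2: CV% = 0.045324 * 100 = 4.5324% ≈ 4.5%

4.5%


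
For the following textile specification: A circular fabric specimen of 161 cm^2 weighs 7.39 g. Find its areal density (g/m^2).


Formula: GSM = mass_g / area_m2
Step 1: Convert area: 161 cm^2 = 161 / 10000 = 0.0161 m^2
Step 2: GSM = 7.39 g / 0.0161 m^2 = 459.0 g/m^2

459.0 g/m^2


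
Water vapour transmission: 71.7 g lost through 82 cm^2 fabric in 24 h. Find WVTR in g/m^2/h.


Formula: WVTR = mass_loss / (area * time)
Step 1: Convert area: 82 cm^2 = 0.0082 m^2
Step 2: WVTR = 71.7 g / (0.0082 m^2 * 24 h)
Step 3: WVTR = 71.7 / 0.1968 = 364.3 g/m^2/h

364.3 g/m^2/h


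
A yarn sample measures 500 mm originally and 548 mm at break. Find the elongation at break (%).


Formula: Elongation (%) = ((L_break - L0) / L0) * 100
Step 1: Extension = 548 - 500 = 48 mm
Step 2: Elongation = (48 / 500) * 100
Step 3: Elongation = 0.096 * 100 = 9.6%

9.6%


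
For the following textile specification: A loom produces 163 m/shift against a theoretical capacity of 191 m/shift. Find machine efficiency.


Formula: Efficiency% = (Actual output / Theoretical output) * 100
Efficiency% = (163 / 191) * 100
Efficiency% = 0.853403 * 100 = 85.3403% ≈ 85.3%

85.3%


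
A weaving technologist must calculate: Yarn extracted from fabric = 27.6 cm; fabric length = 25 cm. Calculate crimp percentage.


Formula: Crimp% = ((L_yarn - L_fabric) / L_fabric) * 100
Step 1: Extension = 27.6 - 25 = 2.6 cm
Step 2: Crimp% = (2.6 / 25) * 100
Step 3: Crimp% = 0.104 * 100 = 10.4%

10.4%


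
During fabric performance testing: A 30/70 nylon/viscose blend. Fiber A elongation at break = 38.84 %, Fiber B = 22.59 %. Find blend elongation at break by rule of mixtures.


Formula: Blend property = (fraction_A * property_A) + (fraction_B * property_B)
Step 1: Contribution A = 30/100 * 38.84 % = 11.652 %
Step 2: Contribution B = 70/100 * 22.59 % = 15.813 %
Step 3: Blend elongation at break = 11.652 + 15.813 = 27.465 %

27.465 %


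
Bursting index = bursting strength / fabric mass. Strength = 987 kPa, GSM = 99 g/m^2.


Formula: Bursting Index = Bursting Strength / Fabric GSM
BI = 987 kPa / 99 g/m^2
BI = 9.970 kPa/(g/m^2)

9.970 kPa/(g/m^2)


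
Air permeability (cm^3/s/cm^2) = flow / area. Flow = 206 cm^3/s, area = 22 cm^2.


Formula: Air Permeability = Airflow / Test Area
AP = 206 cm^3/s / 22 cm^2
AP = 9.4 cm^3/s/cm^2

9.4 cm^3/s/cm^2


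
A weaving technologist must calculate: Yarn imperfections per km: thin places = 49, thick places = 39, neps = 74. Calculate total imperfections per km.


Formula: Total = thin places + thick places + neps
Total = 49 + 39 + 74
Total = 162 imperfections/km

162 imperfections/km


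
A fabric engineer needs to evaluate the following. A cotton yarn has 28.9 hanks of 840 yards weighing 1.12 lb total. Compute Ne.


Formula: Ne = hanks / mass_lb
Substituting: Ne = 28.9 / 1.12
Ne = 25.8

25.8 Ne


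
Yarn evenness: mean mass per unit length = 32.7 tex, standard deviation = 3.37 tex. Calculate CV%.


Formula: CV% = (standard deviation / mean) * 100
Step 1: Ratio = 3.37 / 32.7 = 0.103058
Step 2: CV% = 0.103058 * 100 = 10.3058% ≈ 10.3%

10.3%


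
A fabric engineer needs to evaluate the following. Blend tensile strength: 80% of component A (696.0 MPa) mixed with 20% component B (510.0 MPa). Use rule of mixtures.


Formula: Blend property = (fraction_A * property_A) + (fraction_B * property_B)
Step 1: Contribution A = 80/100 * 696.0 MPa = 556.8 MPa
Step 2: Contribution B = 20/100 * 510.0 MPa = 102.0 MPa
Step 3: Blend tensile strength = 556.8 + 102.0 = 658.8 MPa

658.8 MPa


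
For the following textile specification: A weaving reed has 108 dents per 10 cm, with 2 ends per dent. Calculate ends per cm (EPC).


Formula: EPC = (dents per 10 cm * ends per dent) / 10
Step 1: Total ends per 10 cm = 108 * 2 = 216
Step 2: EPC = 216 / 10 = 21.6 ends/cm

21.6 ends/cm


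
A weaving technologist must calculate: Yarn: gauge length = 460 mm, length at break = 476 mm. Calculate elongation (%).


Formula: Elongation (%) = ((L_break - L0) / L0) * 100
Step 1: Extension = 476 - 460 = 16 mm
Step 2: Elongation = (16 / 460) * 100
Step 3: Elongation = 0.034783 * 100 = 3.4783% ≈ 3.5%

3.5%


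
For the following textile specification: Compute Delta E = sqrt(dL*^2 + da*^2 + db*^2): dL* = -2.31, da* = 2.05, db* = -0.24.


Formula: Delta E = sqrt(dL*^2 + da*^2 + db*^2)
Step 1: dL*^2 = (-2.31)^2 = 5.3361
Step 2: da*^2 = 2.05^2 = 4.2025
Step 3: db*^2 = (-0.24)^2 = 0.0576
Step 4: Sum = 5.3361 + 4.2025 + 0.0576 = 9.5962
Step 5: Delta E = sqrt(9.5962) = 3.1

3.1 Delta E


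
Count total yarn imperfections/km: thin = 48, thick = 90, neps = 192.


Formula: Total = thin places + thick places + neps
Total = 48 + 90 + 192
Total = 330 imperfections/km

330 imperfections/km


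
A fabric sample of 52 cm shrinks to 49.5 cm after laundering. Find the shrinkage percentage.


Formula: Shrinkage% = ((L_before - L_after) / L_before) * 100
Step 1: Shrinkage = 52 - 49.5 = 2.5 cm
Step 2: Shrinkage% = (2.5 / 52) * 100
Step 3: Shrinkage% = 0.048077 * 100 = 4.8077% ≈ 4.8%

4.8%


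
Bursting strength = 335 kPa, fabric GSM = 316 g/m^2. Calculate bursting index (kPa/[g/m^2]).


Formula: Bursting Index = Bursting Strength / Fabric GSM
BI = 335 kPa / 316 g/m^2
BI = 1.060 kPa/(g/m^2)

1.060 kPa/(g/m^2)


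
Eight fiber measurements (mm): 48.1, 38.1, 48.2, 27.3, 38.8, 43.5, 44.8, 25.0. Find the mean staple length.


Formula: Mean = sum of lengths / count
Sum = 48.1 + 38.1 + 48.2 + 27.3 + 38.8 + 43.5 + 44.8 + 25.0
Sum = 313.8 mm
Mean = 313.8 / 8 = 39.23 mm

39.23 mm


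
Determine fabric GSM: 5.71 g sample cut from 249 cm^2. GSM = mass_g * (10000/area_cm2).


Formula: GSM = mass_g / area_m2
Step 1: Convert area: 249 cm^2 = 249 / 10000 = 0.0249 m^2
Step 2: GSM = 5.71 g / 0.0249 m^2 = 229.3 g/m^2

229.3 g/m^2


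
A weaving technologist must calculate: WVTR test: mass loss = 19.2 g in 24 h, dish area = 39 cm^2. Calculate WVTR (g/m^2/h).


Formula: WVTR = mass_loss / (area * time)
Step 1: Convert area: 39 cm^2 = 0.0039 m^2
Step 2: WVTR = 19.2 g / (0.0039 m^2 * 24 h)
Step 3: WVTR = 19.2 / 0.0936 = 205.1 g/m^2/h

205.1 g/m^2/h


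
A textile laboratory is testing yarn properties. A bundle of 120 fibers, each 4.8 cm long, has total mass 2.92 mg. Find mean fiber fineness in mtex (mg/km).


Formula: fineness (mtex) = mass (mg) / total length (km) = (mass_mg / total_length_m) * 1000
Step 1: Convert fiber length: 4.8 cm = 0.048 m
Step 2: Total fiber length = 120 * 0.048 = 5.76 m
Step 3: Linear density = 2.92 mg / 5.76 m = 0.5069 mg/m
Step 4: fineness = 0.5069 * 1000 = 506.9 mtex

506.9 mtex


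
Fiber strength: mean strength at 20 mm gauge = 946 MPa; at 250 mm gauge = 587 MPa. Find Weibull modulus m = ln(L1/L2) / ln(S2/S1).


Formula: m = ln(L1/L2) / ln(S2/S1)
Step 1: ln(L1/L2) = ln(20/250) = -2.52573
Step 2: S2/S1 = 587/946 = 0.62051
Step 3: ln(S2/S1) = ln(0.62051) = -0.47721
Step 4: m = -2.52573 / -0.47721 = 5.29

5.29 (Weibull m)


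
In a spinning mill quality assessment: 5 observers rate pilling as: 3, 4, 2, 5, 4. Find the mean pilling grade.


Formula: Mean = sum / count
Sum = 3 + 4 + 2 + 5 + 4 = 18
Mean = 18 / 5 = 3.6

3.6


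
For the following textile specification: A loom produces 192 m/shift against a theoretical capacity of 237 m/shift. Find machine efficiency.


Formula: Efficiency% = (Actual output / Theoretical output) * 100
Efficiency% = (192 / 237) * 100
Efficiency% = 0.810127 * 100 = 81.0127% ≈ 81.0%

81.0%


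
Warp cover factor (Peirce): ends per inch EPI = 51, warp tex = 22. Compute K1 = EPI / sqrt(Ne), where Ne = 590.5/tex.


Formula: K1 = EPI / sqrt(Ne), with Ne = 590.5 / tex_warp
Step 1: Ne = 590.5 / 22 = 26.841
Step 2: sqrt(Ne) = sqrt(26.841) = 5.1808
Step 3: K1 = 51 / 5.1808 = 9.8

9.8


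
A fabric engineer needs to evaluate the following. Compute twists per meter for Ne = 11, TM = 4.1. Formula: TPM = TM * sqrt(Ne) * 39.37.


Formula: TPM = TM * sqrt(Ne) * 39.37
Step 1: sqrt(Ne) = sqrt(11) = 3.3166
Step 2: TM * sqrt(Ne) = 4.1 * 3.3166 = 13.5981
Step 3: TPM = 13.5981 * 39.37 = 535 twists/m

535 twists/m


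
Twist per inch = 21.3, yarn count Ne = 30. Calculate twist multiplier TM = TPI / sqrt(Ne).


Formula: TM = TPI / sqrt(Ne)
Step 1: sqrt(Ne) = sqrt(30) = 5.4772
Step 2: TM = 21.3 / 5.4772 = 3.89

3.89 TM


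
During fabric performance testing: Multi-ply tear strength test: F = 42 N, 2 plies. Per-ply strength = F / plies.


Formula: Per-ply strength = Total force / Number of plies
Per-ply = 42 N / 2
Per-ply = 21 N

21 N


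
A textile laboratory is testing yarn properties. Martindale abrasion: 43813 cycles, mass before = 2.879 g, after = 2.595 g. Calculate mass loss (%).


Formula: Mass loss% = ((m_before - m_after) / m_before) * 100
Step 1: Mass loss = 2.879 - 2.595 = 0.284 g
Step 2: Ratio = 0.284 / 2.879 = 0.0986454
Step 3: Mass loss% = 0.0986454 * 100 = 9.86454% ≈ 9.86%

9.86%


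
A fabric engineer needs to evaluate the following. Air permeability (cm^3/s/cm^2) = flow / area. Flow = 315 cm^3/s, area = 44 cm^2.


Formula: Air Permeability = Airflow / Test Area
AP = 315 cm^3/s / 44 cm^2
AP = 7.2 cm^3/s/cm^2

7.2 cm^3/s/cm^2


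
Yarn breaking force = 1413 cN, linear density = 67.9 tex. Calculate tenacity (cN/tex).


Formula: Tenacity = Breaking force / Linear density
Tenacity = 1413 cN / 67.9 tex
Tenacity = 20.81 cN/tex

20.81 cN/tex


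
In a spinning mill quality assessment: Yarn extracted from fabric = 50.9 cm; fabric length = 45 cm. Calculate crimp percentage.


Formula: Crimp% = ((L_yarn - L_fabric) / L_fabric) * 100
Step 1: Extension = 50.9 - 45 = 5.9 cm
Step 2: Crimp% = (5.9 / 45) * 100
Step 3: Crimp% = 0.131111 * 100 = 13.1111% ≈ 13.1%

13.1%


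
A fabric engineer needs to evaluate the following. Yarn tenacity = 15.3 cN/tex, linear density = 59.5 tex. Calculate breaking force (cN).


Formula: Breaking force = Tenacity * Linear density
F = 15.3 cN/tex * 59.5 tex
F = 910.35 cN

910.35 cN


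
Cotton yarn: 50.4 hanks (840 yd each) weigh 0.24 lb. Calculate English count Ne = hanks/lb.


Formula: Ne = hanks / mass_lb
Substituting: Ne = 50.4 / 0.24
Ne = 210.0

210.0 Ne


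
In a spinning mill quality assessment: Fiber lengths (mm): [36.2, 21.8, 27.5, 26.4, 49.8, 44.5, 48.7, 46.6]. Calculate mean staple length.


Formula: Mean = sum of lengths / count
Sum = 36.2 + 21.8 + 27.5 + 26.4 + 49.8 + 44.5 + 48.7 + 46.6
Sum = 301.5 mm
Mean = 301.5 / 8 = 37.69 mm

37.69 mm
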